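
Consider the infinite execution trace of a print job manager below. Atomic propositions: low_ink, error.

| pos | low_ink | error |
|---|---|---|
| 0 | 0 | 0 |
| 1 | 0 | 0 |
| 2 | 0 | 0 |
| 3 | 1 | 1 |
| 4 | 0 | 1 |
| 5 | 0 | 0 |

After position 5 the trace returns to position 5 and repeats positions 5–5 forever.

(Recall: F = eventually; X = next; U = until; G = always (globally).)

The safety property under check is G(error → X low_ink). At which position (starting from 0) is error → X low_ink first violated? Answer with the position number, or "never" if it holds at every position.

3

Check error → X low_ink at each position in order: 0 ✓, 1 ✓, 2 ✓.
At position 3 the labels are {error, low_ink} and the next position 4 has {error}, so error → X low_ink is false there. This is the first violation.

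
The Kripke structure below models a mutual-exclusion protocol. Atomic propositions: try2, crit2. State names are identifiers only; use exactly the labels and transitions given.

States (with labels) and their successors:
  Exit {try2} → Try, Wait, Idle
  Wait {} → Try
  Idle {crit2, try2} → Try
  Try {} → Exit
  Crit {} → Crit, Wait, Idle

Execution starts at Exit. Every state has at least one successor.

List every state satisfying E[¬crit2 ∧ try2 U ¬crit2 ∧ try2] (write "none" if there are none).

States satisfying ¬crit2 ∧ try2: {Exit}.
States satisfying E[¬crit2 ∧ try2 U ¬crit2 ∧ try2]: {Exit}.

{Exit}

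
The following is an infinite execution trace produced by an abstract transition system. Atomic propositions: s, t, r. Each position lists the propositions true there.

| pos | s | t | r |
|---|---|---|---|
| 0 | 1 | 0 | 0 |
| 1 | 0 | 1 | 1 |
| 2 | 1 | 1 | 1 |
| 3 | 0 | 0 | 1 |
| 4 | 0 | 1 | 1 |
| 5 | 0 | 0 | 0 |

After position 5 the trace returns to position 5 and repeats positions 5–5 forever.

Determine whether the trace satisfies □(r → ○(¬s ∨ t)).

r → ○(¬s ∨ t) holds at every position 0..5, and those are all positions ever visited, so □(r → ○(¬s ∨ t)) holds.
Positions where r holds: 1, 2, 3, 4.
Check ○(¬s ∨ t) at each: 1→ok, 2→ok, 3→ok, 4→ok.

Holds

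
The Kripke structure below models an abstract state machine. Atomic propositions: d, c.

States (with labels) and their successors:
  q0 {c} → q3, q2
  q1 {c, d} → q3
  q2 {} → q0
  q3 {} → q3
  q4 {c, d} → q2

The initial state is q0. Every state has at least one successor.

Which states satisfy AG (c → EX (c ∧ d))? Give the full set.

States satisfying c → EX (c ∧ d): {q2, q3}.
States satisfying AG (c → EX (c ∧ d)): {q3}.

{q3}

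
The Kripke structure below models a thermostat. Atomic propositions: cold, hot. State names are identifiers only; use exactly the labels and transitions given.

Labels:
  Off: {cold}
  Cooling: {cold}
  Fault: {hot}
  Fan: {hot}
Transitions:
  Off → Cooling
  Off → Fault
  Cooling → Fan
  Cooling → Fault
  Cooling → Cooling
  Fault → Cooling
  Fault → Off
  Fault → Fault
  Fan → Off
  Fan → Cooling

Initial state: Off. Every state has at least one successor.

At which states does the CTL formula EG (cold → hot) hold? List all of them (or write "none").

States satisfying cold → hot: {Fault, Fan}.
States satisfying EG (cold → hot): {Fault}.

{Fault}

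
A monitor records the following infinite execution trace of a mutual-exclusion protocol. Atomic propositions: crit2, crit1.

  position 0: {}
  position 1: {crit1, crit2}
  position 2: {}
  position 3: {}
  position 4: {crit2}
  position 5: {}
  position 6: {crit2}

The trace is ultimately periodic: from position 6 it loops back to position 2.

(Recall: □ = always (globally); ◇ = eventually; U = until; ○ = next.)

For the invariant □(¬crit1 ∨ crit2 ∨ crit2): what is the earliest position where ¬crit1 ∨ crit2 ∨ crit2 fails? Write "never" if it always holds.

never

¬crit1 ∨ crit2 ∨ crit2 holds at every position 0..6, and those are all the positions the trace ever visits, so the invariant □(¬crit1 ∨ crit2 ∨ crit2) is never violated.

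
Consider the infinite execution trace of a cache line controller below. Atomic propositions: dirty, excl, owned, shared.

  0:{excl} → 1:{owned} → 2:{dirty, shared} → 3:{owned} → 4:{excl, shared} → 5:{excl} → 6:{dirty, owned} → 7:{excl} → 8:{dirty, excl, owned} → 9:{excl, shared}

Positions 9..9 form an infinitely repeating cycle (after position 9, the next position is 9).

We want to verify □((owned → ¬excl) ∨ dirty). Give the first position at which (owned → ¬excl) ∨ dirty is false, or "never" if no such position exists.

never

(owned → ¬excl) ∨ dirty holds at every position 0..9, and those are all the positions the trace ever visits, so the invariant □((owned → ¬excl) ∨ dirty) is never violated.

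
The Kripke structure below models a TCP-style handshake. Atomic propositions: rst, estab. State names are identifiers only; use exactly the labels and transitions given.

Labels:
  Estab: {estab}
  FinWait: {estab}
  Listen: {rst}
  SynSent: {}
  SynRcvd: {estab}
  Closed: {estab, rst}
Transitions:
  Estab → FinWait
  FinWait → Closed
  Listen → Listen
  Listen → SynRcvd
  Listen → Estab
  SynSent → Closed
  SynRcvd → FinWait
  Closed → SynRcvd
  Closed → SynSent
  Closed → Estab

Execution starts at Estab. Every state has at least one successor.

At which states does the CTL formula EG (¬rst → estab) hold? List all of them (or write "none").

States satisfying ¬rst → estab: {Estab, FinWait, Listen, SynRcvd, Closed}.
States satisfying EG (¬rst → estab): {Estab, FinWait, Listen, SynRcvd, Closed}.

{Estab, FinWait, Listen, SynRcvd, Closed}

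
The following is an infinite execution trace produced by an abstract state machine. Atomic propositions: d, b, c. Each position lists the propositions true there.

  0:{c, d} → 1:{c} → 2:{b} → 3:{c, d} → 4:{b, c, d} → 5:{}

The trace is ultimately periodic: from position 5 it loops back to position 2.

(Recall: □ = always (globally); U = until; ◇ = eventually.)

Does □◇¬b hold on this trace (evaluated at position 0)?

Holds

◇¬b holds at every position 0..5, and those are all positions ever visited, so □◇¬b holds.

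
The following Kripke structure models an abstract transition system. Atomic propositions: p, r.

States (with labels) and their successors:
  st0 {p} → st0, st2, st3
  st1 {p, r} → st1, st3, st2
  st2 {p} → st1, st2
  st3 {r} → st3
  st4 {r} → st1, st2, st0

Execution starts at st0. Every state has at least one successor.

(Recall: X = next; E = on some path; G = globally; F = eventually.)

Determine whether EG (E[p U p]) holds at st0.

Satisfied

States satisfying E[p U p]: {st0, st1, st2}.
States satisfying EG (E[p U p]): {st0, st1, st2}.
st0 ∈ Sat(EG (E[p U p])).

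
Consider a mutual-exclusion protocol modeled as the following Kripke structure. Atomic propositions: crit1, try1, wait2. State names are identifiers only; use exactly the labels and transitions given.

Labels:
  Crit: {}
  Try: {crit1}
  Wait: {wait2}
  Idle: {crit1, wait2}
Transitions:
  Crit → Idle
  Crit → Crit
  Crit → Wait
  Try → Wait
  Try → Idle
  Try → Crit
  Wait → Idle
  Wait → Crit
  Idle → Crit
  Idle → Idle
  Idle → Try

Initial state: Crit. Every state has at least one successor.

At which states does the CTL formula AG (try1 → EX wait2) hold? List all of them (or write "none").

{Crit, Try, Wait, Idle}

States satisfying try1 → EX wait2: {Crit, Try, Wait, Idle}.
States satisfying AG (try1 → EX wait2): {Crit, Try, Wait, Idle}.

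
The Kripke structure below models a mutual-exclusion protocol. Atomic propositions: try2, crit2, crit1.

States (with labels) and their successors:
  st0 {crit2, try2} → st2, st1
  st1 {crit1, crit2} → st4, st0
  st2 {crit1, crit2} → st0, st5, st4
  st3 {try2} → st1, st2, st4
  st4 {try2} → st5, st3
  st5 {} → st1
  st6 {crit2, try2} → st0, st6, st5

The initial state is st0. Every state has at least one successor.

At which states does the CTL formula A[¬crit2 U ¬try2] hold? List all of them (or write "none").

{st1, st2, st5}

States satisfying ¬crit2: {st3, st4, st5}.
States satisfying ¬try2: {st1, st2, st5}.
States satisfying A[¬crit2 U ¬try2]: {st1, st2, st5}.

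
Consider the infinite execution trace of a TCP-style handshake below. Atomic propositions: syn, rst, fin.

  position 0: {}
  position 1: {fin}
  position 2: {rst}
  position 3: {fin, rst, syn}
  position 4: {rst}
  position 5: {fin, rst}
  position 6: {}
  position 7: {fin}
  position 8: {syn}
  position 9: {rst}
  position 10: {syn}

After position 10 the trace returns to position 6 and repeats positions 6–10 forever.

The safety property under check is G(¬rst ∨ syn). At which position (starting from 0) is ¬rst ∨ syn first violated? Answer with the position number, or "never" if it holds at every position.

Check ¬rst ∨ syn at each position in order: 0 ✓, 1 ✓.
At position 2 the labels are {rst}, so ¬rst ∨ syn is false there. This is the first violation.

2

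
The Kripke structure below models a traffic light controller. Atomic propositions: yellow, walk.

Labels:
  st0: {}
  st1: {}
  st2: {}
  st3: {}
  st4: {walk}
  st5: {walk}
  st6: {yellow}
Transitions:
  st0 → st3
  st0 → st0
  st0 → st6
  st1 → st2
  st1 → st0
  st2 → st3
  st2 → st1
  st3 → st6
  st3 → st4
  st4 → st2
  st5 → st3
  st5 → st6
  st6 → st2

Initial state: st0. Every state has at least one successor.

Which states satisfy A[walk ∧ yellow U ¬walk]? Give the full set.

States satisfying walk ∧ yellow: ∅.
States satisfying ¬walk: {st0, st1, st2, st3, st6}.
States satisfying A[walk ∧ yellow U ¬walk]: {st0, st1, st2, st3, st6}.

{st0, st1, st2, st3, st6}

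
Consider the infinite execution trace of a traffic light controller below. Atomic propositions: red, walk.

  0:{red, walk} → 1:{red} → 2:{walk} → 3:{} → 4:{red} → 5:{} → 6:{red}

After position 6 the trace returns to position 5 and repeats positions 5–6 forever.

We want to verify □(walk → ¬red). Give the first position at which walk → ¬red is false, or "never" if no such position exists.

At position 0 the labels are {red, walk}, so walk → ¬red is false there. This is the first violation.

0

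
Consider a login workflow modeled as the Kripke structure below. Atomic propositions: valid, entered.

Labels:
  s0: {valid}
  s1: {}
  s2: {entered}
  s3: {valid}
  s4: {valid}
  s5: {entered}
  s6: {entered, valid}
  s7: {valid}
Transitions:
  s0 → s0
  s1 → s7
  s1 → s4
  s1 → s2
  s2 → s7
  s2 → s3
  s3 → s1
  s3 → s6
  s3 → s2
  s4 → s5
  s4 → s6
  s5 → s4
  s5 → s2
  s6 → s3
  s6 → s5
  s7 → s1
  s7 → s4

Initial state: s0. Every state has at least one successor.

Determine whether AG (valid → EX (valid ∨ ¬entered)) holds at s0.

Holds

States satisfying valid → EX (valid ∨ ¬entered): {s0, s1, s2, s3, s4, s5, s6, s7}.
States satisfying AG (valid → EX (valid ∨ ¬entered)): {s0, s1, s2, s3, s4, s5, s6, s7}.
Every state reachable from s0 satisfies valid → EX (valid ∨ ¬entered).
s0 ∈ Sat(AG (valid → EX (valid ∨ ¬entered))).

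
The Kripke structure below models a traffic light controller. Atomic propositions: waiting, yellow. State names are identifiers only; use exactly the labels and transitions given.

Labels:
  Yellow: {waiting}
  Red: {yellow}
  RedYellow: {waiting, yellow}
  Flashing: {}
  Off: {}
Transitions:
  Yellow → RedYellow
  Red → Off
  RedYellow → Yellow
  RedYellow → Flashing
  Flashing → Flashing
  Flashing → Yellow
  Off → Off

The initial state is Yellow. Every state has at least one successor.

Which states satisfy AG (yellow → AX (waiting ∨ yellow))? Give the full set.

{Off}

States satisfying yellow → AX (waiting ∨ yellow): {Yellow, Flashing, Off}.
States satisfying AG (yellow → AX (waiting ∨ yellow)): {Off}.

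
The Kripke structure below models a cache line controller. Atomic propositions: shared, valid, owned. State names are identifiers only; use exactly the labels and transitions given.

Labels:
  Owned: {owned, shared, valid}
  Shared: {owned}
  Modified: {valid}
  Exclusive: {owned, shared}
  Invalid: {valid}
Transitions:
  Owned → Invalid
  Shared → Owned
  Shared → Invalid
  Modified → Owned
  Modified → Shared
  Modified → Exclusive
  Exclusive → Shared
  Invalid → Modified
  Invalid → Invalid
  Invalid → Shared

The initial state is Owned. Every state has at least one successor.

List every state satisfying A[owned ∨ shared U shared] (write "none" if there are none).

States satisfying owned ∨ shared: {Owned, Shared, Exclusive}.
States satisfying shared: {Owned, Exclusive}.
States satisfying A[owned ∨ shared U shared]: {Owned, Exclusive}.

{Owned, Exclusive}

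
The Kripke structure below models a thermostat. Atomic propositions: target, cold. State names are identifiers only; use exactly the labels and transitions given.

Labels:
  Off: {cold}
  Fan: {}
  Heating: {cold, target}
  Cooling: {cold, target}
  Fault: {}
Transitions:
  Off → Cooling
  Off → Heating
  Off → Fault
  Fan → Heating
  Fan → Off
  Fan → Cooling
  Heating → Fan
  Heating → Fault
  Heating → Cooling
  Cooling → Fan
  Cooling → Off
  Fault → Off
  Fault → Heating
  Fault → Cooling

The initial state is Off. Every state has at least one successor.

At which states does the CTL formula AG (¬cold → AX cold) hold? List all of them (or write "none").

{Off, Fan, Heating, Cooling, Fault}

States satisfying ¬cold → AX cold: {Off, Fan, Heating, Cooling, Fault}.
States satisfying AG (¬cold → AX cold): {Off, Fan, Heating, Cooling, Fault}.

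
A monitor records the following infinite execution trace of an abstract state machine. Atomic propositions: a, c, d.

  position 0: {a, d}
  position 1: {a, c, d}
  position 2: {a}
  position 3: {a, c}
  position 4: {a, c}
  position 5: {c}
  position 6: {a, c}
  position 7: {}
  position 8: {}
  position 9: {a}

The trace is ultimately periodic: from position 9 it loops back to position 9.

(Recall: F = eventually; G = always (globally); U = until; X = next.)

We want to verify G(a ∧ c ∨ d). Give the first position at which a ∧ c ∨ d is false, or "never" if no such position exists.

2

Check a ∧ c ∨ d at each position in order: 0 ✓, 1 ✓.
At position 2 the labels are {a}, so a ∧ c ∨ d is false there. This is the first violation.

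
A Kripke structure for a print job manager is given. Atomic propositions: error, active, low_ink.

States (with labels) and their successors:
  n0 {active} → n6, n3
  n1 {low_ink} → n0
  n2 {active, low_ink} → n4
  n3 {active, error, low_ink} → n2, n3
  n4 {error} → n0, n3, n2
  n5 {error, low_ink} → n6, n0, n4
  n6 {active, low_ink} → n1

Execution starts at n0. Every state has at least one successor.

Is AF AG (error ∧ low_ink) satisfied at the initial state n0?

Violated

States satisfying AG (error ∧ low_ink): ∅.
States satisfying AF AG (error ∧ low_ink): ∅.
There is a path from n0 along which AG (error ∧ low_ink) never holds.
n0 ∉ Sat(AF AG (error ∧ low_ink)).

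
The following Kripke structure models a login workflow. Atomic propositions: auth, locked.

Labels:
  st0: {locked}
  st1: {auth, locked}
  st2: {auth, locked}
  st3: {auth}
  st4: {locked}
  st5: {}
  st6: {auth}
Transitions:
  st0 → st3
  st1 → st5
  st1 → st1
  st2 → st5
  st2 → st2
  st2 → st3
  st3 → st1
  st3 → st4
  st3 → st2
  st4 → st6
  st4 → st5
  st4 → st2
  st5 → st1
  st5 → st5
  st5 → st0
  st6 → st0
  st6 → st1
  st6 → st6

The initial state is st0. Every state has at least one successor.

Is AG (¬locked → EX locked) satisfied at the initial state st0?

Yes

States satisfying ¬locked → EX locked: {st0, st1, st2, st3, st4, st5, st6}.
States satisfying AG (¬locked → EX locked): {st0, st1, st2, st3, st4, st5, st6}.
Every state reachable from st0 satisfies ¬locked → EX locked.
st0 ∈ Sat(AG (¬locked → EX locked)).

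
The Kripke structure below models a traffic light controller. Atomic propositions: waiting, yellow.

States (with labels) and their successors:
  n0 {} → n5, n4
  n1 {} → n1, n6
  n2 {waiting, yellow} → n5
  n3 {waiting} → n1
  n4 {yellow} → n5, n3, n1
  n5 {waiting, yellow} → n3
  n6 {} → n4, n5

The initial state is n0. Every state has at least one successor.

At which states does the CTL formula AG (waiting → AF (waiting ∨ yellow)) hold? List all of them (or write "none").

States satisfying waiting → AF (waiting ∨ yellow): {n0, n1, n2, n3, n4, n5, n6}.
States satisfying AG (waiting → AF (waiting ∨ yellow)): {n0, n1, n2, n3, n4, n5, n6}.

{n0, n1, n2, n3, n4, n5, n6}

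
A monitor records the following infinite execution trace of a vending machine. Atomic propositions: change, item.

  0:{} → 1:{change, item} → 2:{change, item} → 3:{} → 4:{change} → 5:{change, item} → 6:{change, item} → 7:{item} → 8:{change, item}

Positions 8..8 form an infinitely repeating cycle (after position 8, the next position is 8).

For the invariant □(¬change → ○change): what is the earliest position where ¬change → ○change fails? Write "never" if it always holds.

¬change → ○change holds at every position 0..8, and those are all the positions the trace ever visits, so the invariant □(¬change → ○change) is never violated.

never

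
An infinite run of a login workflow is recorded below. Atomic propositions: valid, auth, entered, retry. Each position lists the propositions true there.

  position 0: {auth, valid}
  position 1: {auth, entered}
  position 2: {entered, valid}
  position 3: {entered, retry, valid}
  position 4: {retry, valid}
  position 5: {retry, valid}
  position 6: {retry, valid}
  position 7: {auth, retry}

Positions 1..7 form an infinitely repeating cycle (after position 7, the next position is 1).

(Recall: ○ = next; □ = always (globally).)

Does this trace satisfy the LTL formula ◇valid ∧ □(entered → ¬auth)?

valid holds at position 0, which is reachable from 0, so ◇valid holds.
entered → ¬auth must hold at every position from 0 onward. It fails at position 1, so □(entered → ¬auth) is false.
Positions where entered holds: 1, 2, 3.
Check ¬auth at each: 1→fails, 2→ok, 3→ok.
At position 0: ◇valid is true; □(entered → ¬auth) is false; so ◇valid ∧ □(entered → ¬auth) is false.

No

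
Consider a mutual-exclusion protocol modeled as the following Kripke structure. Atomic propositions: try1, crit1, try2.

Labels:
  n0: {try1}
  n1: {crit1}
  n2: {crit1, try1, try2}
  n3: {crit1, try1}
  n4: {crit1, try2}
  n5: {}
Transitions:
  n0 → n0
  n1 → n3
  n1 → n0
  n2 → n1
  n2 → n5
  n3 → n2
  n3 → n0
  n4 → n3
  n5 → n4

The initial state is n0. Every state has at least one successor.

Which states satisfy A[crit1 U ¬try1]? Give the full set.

{n1, n2, n4, n5}

States satisfying crit1: {n1, n2, n3, n4}.
States satisfying ¬try1: {n1, n4, n5}.
States satisfying A[crit1 U ¬try1]: {n1, n2, n4, n5}.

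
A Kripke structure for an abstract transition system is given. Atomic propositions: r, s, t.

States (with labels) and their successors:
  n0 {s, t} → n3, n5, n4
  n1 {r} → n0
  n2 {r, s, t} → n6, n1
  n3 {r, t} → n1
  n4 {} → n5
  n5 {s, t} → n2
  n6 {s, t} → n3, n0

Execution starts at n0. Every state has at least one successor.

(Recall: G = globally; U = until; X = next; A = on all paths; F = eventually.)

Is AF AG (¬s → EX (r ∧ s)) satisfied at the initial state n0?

Does not hold

States satisfying AG (¬s → EX (r ∧ s)): ∅.
States satisfying AF AG (¬s → EX (r ∧ s)): ∅.
There is a path from n0 along which AG (¬s → EX (r ∧ s)) never holds.
n0 ∉ Sat(AF AG (¬s → EX (r ∧ s))).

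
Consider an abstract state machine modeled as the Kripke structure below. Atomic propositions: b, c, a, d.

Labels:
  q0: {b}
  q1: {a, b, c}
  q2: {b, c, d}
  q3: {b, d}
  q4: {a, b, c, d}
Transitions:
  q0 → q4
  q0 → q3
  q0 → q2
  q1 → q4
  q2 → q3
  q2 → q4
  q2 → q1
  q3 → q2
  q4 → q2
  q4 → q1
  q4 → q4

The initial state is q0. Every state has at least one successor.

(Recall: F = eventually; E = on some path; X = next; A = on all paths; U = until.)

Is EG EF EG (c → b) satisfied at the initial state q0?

Satisfied

States satisfying EF EG (c → b): {q0, q1, q2, q3, q4}.
States satisfying EG EF EG (c → b): {q0, q1, q2, q3, q4}.
q0 ∈ Sat(EG EF EG (c → b)).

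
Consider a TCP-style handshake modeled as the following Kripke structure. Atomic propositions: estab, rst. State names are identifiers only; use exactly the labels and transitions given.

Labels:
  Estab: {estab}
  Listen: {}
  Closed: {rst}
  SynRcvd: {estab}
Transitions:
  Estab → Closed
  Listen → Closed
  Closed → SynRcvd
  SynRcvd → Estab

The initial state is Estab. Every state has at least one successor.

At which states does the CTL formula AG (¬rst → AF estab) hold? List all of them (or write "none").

{Estab, Listen, Closed, SynRcvd}

States satisfying ¬rst → AF estab: {Estab, Listen, Closed, SynRcvd}.
States satisfying AG (¬rst → AF estab): {Estab, Listen, Closed, SynRcvd}.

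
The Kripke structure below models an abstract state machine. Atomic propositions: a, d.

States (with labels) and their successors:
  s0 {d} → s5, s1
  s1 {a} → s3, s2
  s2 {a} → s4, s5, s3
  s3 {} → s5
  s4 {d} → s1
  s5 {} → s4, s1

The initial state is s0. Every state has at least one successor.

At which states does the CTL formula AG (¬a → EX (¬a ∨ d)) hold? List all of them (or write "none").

States satisfying ¬a → EX (¬a ∨ d): {s0, s1, s2, s3, s5}.
States satisfying AG (¬a → EX (¬a ∨ d)): ∅.

none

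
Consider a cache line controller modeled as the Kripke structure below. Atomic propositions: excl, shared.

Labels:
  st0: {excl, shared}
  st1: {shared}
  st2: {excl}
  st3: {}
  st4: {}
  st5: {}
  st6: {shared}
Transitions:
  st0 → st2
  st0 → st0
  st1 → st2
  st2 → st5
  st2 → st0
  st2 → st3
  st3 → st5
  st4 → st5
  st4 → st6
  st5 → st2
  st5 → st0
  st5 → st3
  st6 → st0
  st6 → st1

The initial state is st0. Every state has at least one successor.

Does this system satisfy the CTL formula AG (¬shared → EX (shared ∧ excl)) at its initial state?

States satisfying ¬shared → EX (shared ∧ excl): {st0, st1, st2, st5, st6}.
States satisfying AG (¬shared → EX (shared ∧ excl)): ∅.
st3 is reachable from st0 and violates ¬shared → EX (shared ∧ excl), so AG fails at st0.
st0 ∉ Sat(AG (¬shared → EX (shared ∧ excl))).

Does not hold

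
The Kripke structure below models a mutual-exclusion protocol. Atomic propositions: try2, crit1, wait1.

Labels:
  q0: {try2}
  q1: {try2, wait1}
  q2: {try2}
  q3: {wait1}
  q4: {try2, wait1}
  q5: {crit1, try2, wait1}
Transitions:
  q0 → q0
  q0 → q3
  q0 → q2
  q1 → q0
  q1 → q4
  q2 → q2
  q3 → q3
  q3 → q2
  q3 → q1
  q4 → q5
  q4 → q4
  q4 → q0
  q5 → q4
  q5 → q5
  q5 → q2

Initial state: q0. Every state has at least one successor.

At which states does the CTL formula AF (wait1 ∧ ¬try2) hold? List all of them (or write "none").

{q3}

States satisfying wait1 ∧ ¬try2: {q3}.
States satisfying AF (wait1 ∧ ¬try2): {q3}.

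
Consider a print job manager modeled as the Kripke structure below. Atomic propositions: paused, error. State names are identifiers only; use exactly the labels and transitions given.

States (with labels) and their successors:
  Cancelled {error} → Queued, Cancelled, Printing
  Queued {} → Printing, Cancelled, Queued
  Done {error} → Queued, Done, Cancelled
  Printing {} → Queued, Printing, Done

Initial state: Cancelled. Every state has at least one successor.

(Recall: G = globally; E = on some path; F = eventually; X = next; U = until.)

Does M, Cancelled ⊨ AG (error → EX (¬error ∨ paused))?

States satisfying error → EX (¬error ∨ paused): {Cancelled, Queued, Done, Printing}.
States satisfying AG (error → EX (¬error ∨ paused)): {Cancelled, Queued, Done, Printing}.
Every state reachable from Cancelled satisfies error → EX (¬error ∨ paused).
Cancelled ∈ Sat(AG (error → EX (¬error ∨ paused))).

Yes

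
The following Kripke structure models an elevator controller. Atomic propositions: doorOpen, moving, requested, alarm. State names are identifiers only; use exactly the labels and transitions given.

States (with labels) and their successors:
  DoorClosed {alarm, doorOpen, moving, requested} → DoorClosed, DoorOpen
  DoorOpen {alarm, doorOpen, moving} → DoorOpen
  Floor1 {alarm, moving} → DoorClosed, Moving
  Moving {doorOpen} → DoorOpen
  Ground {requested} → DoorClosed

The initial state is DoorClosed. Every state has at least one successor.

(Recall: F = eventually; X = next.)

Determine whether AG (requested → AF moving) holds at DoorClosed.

Yes

States satisfying requested → AF moving: {DoorClosed, DoorOpen, Floor1, Moving, Ground}.
States satisfying AG (requested → AF moving): {DoorClosed, DoorOpen, Floor1, Moving, Ground}.
Every state reachable from DoorClosed satisfies requested → AF moving.
DoorClosed ∈ Sat(AG (requested → AF moving)).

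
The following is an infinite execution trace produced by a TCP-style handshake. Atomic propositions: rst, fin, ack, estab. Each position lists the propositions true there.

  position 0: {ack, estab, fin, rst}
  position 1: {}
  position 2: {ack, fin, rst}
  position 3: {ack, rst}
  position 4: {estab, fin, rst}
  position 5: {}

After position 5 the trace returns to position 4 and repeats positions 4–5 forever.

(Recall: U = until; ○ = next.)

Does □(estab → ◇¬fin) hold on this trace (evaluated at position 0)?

Yes

estab → ◇¬fin holds at every position 0..5, and those are all positions ever visited, so □(estab → ◇¬fin) holds.
Positions where estab holds: 0, 4.
Check ◇¬fin at each: 0→ok, 4→ok.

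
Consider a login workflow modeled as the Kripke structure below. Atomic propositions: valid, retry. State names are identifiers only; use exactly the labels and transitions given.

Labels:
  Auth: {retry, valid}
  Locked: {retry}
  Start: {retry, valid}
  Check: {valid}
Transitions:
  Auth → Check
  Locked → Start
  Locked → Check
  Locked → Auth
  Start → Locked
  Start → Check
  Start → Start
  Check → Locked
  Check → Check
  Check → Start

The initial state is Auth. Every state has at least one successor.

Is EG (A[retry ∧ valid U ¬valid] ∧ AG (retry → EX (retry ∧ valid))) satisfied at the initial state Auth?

States satisfying EG (A[retry ∧ valid U ¬valid] ∧ AG (retry → EX (retry ∧ valid))): ∅.
No suitable path/successor from Auth witnesses the formula.
Auth ∉ Sat(EG (A[retry ∧ valid U ¬valid] ∧ AG (retry → EX (retry ∧ valid)))).

No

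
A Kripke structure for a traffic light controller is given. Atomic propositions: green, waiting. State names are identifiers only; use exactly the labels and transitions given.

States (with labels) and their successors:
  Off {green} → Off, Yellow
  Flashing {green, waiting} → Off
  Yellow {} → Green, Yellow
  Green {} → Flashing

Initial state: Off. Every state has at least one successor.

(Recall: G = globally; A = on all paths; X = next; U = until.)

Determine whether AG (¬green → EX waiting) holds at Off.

States satisfying ¬green → EX waiting: {Off, Flashing, Green}.
States satisfying AG (¬green → EX waiting): ∅.
Yellow is reachable from Off and violates ¬green → EX waiting, so AG fails at Off.
Off ∉ Sat(AG (¬green → EX waiting)).

Does not hold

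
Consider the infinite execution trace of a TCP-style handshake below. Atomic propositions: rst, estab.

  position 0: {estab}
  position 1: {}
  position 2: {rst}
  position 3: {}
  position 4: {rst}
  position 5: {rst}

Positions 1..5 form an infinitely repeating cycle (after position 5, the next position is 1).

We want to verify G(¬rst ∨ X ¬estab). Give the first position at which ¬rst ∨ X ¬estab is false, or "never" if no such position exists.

never

¬rst ∨ X ¬estab holds at every position 0..5, and those are all the positions the trace ever visits, so the invariant G(¬rst ∨ X ¬estab) is never violated.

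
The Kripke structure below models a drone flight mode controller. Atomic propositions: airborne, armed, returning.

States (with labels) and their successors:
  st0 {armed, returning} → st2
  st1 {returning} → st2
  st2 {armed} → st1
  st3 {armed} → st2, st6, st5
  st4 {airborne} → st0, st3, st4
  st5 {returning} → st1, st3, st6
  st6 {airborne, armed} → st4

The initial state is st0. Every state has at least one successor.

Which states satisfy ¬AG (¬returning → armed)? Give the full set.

States satisfying ¬returning → armed: {st0, st1, st2, st3, st5, st6}.
States satisfying AG (¬returning → armed): {st0, st1, st2}.
States satisfying ¬AG (¬returning → armed): {st3, st4, st5, st6}.

{st3, st4, st5, st6}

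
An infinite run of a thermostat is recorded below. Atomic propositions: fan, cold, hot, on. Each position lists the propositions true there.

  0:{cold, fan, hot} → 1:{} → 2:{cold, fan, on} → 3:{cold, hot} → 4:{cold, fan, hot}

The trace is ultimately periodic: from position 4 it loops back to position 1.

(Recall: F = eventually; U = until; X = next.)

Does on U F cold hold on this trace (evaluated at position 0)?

Walking from position 0: F cold first holds at position 0, and on holds at every earlier position along the way, so on U F cold holds.

Satisfied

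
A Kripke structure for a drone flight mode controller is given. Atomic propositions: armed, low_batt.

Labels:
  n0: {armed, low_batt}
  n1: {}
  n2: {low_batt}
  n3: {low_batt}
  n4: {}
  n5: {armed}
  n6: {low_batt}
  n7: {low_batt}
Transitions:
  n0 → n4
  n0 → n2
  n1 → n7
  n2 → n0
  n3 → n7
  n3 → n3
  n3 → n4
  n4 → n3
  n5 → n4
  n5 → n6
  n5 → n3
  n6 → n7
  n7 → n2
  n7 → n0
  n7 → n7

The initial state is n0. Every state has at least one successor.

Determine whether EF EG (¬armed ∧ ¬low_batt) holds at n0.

States satisfying EG (¬armed ∧ ¬low_batt): ∅.
States satisfying EF EG (¬armed ∧ ¬low_batt): ∅.
No suitable path/successor from n0 witnesses the formula.
n0 ∉ Sat(EF EG (¬armed ∧ ¬low_batt)).

Does not hold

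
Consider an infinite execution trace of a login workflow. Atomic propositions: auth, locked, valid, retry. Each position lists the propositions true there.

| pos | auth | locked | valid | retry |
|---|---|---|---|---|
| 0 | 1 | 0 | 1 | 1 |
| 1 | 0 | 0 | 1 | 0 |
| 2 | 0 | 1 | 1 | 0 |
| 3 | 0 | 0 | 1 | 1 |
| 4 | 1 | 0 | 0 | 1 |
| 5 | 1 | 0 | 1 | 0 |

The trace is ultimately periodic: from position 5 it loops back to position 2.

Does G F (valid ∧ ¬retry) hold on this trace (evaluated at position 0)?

Satisfied

F (valid ∧ ¬retry) holds at every position 0..5, and those are all positions ever visited, so G F (valid ∧ ¬retry) holds.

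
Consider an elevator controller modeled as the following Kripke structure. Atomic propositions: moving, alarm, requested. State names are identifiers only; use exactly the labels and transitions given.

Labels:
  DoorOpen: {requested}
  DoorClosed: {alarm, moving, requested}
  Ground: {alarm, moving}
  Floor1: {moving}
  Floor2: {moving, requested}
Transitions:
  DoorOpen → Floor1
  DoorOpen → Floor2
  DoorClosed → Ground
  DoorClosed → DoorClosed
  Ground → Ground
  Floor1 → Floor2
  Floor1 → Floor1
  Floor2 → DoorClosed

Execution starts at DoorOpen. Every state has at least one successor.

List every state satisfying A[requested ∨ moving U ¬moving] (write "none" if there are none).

{DoorOpen}

States satisfying requested ∨ moving: {DoorOpen, DoorClosed, Ground, Floor1, Floor2}.
States satisfying ¬moving: {DoorOpen}.
States satisfying A[requested ∨ moving U ¬moving]: {DoorOpen}.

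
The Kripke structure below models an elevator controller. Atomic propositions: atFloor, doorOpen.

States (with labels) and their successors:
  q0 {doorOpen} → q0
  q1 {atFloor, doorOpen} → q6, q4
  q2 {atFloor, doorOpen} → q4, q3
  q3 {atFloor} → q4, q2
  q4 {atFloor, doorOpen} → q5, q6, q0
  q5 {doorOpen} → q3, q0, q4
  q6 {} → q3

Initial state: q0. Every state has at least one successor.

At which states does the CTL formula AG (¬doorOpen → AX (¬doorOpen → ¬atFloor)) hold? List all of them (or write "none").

States satisfying ¬doorOpen → AX (¬doorOpen → ¬atFloor): {q0, q1, q2, q3, q4, q5}.
States satisfying AG (¬doorOpen → AX (¬doorOpen → ¬atFloor)): {q0}.

{q0}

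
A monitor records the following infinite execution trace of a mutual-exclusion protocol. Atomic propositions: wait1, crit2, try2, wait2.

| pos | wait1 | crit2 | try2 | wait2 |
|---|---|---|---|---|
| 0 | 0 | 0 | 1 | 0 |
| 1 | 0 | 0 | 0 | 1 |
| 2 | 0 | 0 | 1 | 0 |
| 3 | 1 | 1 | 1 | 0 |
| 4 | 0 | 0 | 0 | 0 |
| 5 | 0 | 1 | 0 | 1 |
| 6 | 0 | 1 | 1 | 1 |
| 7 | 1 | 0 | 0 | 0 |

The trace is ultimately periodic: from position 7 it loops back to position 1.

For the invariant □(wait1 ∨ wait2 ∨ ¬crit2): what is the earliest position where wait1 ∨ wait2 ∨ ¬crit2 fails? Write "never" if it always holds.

never

wait1 ∨ wait2 ∨ ¬crit2 holds at every position 0..7, and those are all the positions the trace ever visits, so the invariant □(wait1 ∨ wait2 ∨ ¬crit2) is never violated.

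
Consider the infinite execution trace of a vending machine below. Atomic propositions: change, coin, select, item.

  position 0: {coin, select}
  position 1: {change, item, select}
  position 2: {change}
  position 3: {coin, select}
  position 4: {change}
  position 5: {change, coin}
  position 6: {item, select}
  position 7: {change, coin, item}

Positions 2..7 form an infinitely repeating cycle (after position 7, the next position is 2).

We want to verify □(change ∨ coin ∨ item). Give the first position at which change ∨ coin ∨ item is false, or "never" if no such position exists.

change ∨ coin ∨ item holds at every position 0..7, and those are all the positions the trace ever visits, so the invariant □(change ∨ coin ∨ item) is never violated.

never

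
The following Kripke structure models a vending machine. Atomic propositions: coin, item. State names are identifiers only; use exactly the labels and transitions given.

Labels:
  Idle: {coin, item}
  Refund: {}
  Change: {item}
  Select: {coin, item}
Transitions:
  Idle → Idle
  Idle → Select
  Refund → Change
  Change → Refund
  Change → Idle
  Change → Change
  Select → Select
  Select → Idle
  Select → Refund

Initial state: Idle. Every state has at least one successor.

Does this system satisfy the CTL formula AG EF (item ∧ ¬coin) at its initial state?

Holds

States satisfying EF (item ∧ ¬coin): {Idle, Refund, Change, Select}.
States satisfying AG EF (item ∧ ¬coin): {Idle, Refund, Change, Select}.
Every state reachable from Idle satisfies EF (item ∧ ¬coin).
Idle ∈ Sat(AG EF (item ∧ ¬coin)).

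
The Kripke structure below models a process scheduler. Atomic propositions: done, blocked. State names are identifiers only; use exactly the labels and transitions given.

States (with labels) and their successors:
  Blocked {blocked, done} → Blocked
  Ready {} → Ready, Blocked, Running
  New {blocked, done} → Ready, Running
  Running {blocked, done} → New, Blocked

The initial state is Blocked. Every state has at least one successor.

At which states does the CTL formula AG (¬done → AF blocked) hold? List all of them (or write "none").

{Blocked}

States satisfying ¬done → AF blocked: {Blocked, New, Running}.
States satisfying AG (¬done → AF blocked): {Blocked}.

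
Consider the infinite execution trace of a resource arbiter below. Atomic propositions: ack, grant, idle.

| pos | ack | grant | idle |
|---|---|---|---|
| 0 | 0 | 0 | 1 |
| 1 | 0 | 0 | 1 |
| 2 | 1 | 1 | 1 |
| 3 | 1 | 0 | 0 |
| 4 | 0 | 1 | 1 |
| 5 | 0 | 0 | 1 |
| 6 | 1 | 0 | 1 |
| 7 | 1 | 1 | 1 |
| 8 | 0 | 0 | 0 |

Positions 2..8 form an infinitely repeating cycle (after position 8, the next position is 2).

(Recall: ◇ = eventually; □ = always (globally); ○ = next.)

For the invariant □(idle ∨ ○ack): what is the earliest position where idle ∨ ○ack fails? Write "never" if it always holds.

3

Check idle ∨ ○ack at each position in order: 0 ✓, 1 ✓, 2 ✓.
At position 3 the labels are {ack} and the next position 4 has {grant, idle}, so idle ∨ ○ack is false there. This is the first violation.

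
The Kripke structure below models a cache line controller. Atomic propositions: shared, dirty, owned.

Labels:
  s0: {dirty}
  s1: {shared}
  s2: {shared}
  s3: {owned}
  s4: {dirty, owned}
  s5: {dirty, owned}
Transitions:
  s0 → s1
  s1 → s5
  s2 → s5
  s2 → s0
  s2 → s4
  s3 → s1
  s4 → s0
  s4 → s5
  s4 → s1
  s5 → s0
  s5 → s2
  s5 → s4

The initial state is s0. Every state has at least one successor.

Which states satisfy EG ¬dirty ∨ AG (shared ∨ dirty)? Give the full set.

States satisfying ¬dirty: {s1, s2, s3}.
States satisfying EG ¬dirty: ∅.
States satisfying shared ∨ dirty: {s0, s1, s2, s4, s5}.
States satisfying AG (shared ∨ dirty): {s0, s1, s2, s4, s5}.
States satisfying EG ¬dirty ∨ AG (shared ∨ dirty): {s0, s1, s2, s4, s5}.

{s0, s1, s2, s4, s5}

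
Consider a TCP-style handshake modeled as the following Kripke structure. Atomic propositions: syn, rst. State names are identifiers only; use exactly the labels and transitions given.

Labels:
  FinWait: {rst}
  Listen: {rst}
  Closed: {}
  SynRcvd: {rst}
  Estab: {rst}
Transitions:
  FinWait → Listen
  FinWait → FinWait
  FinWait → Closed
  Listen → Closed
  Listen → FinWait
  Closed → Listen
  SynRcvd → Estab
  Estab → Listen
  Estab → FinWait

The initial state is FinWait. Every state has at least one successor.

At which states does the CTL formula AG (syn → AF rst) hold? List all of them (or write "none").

States satisfying syn → AF rst: {FinWait, Listen, Closed, SynRcvd, Estab}.
States satisfying AG (syn → AF rst): {FinWait, Listen, Closed, SynRcvd, Estab}.

{FinWait, Listen, Closed, SynRcvd, Estab}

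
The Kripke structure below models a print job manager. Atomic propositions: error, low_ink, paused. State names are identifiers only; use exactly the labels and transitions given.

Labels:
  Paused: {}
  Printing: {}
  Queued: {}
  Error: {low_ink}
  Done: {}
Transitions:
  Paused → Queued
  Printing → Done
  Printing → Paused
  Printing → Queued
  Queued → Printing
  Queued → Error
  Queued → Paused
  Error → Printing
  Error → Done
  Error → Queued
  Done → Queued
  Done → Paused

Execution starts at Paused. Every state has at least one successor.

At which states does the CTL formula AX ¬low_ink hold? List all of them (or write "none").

States satisfying ¬low_ink: {Paused, Printing, Queued, Done}.
States satisfying AX ¬low_ink: {Paused, Printing, Error, Done}.

{Paused, Printing, Error, Done}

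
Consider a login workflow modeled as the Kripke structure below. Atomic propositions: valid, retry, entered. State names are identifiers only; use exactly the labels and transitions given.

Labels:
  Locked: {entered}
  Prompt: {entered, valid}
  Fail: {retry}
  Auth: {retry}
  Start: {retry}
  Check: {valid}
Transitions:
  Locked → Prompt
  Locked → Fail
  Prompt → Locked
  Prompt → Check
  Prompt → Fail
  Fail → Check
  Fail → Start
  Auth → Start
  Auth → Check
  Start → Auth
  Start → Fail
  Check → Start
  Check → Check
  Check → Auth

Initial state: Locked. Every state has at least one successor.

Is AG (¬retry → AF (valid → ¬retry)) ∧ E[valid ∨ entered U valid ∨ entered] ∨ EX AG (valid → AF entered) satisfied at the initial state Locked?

States satisfying ¬retry → AF (valid → ¬retry): {Locked, Prompt, Fail, Auth, Start, Check}.
States satisfying AG (¬retry → AF (valid → ¬retry)): {Locked, Prompt, Fail, Auth, Start, Check}.
States satisfying valid ∨ entered: {Locked, Prompt, Check}.
States satisfying E[valid ∨ entered U valid ∨ entered]: {Locked, Prompt, Check}.
States satisfying AG (valid → AF entered): ∅.
States satisfying EX AG (valid → AF entered): ∅.
States satisfying AG (¬retry → AF (valid → ¬retry)) ∧ E[valid ∨ entered U valid ∨ entered] ∨ EX AG (valid → AF entered): {Locked, Prompt, Check}.
Locked ∈ Sat(AG (¬retry → AF (valid → ¬retry)) ∧ E[valid ∨ entered U valid ∨ entered] ∨ EX AG (valid → AF entered)).

Holds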